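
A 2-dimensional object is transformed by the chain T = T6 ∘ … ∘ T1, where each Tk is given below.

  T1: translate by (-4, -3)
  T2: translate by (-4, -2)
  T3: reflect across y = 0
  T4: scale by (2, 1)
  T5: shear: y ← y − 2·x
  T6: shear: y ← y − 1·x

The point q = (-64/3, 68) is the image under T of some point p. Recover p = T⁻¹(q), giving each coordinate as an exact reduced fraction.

p = (-8/3, 1)

T1 = [1 0 -4; 0 1 -3; 0 0 1]
T2·T1 = [1 0 -8; 0 1 -5; 0 0 1]
T3·…·T1 = [1 0 -8; 0 -1 5; 0 0 1]
T4·…·T1 = [2 0 -16; 0 -1 5; 0 0 1]
T5·…·T1 = [2 0 -16; -4 -1 37; 0 0 1]
T6·…·T1 = [2 0 -16; -6 -1 53; 0 0 1]
det M = -2; M⁻¹ = [1/2 0 8; -3 -1 5; 0 0 1]
M⁻¹ · (-64/3, 68)ᵀ = (-8/3, 1)ᵀ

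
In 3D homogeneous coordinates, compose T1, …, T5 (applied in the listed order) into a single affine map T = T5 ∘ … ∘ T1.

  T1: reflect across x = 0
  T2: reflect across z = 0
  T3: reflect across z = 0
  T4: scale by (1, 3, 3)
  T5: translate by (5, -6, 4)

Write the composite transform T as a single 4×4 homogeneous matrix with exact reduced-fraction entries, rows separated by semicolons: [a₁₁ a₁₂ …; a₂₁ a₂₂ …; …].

T = [-1 0 0 5; 0 3 0 -6; 0 0 3 4; 0 0 0 1]

T1 = [-1 0 0 0; 0 1 0 0; 0 0 1 0; 0 0 0 1]
T2·T1 = [-1 0 0 0; 0 1 0 0; 0 0 -1 0; 0 0 0 1]
T3·…·T1 = [-1 0 0 0; 0 1 0 0; 0 0 1 0; 0 0 0 1]
T4·…·T1 = [-1 0 0 0; 0 3 0 0; 0 0 3 0; 0 0 0 1]
T5·…·T1 = [-1 0 0 5; 0 3 0 -6; 0 0 3 4; 0 0 0 1]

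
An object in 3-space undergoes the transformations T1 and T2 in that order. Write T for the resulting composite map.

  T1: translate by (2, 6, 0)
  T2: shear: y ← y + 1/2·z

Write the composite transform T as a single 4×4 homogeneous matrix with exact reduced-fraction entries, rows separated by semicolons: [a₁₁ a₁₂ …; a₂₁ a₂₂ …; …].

T1 = [1 0 0 2; 0 1 0 6; 0 0 1 0; 0 0 0 1]
T2·T1 = [1 0 0 2; 0 1 1/2 6; 0 0 1 0; 0 0 0 1]

T = [1 0 0 2; 0 1 1/2 6; 0 0 1 0; 0 0 0 1]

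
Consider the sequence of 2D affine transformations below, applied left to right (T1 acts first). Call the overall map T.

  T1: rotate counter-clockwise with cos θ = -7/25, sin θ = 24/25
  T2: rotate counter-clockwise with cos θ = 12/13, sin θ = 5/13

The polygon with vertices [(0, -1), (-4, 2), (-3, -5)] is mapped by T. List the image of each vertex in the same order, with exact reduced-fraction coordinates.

T1 rotate counter-clockwise with cos θ = -7/25, sin θ = 24/25: (0, -1) → (24/25, 7/25); (-4, 2) → (-4/5, -22/5); (-3, -5) → (141/25, -37/25)
T2 rotate counter-clockwise with cos θ = 12/13, sin θ = 5/13: (24/25, 7/25) → (253/325, 204/325); (-4/5, -22/5) → (62/65, -284/65); (141/25, -37/25) → (1877/325, 261/325)

image vertices: (253/325, 204/325), (62/65, -284/65), (1877/325, 261/325)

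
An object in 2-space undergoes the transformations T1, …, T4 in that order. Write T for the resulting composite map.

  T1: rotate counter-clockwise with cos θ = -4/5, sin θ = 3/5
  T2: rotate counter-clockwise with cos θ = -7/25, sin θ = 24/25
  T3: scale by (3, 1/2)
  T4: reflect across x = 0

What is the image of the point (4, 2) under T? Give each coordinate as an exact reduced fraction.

T1 rotate counter-clockwise with cos θ = -4/5, sin θ = 3/5: (4, 2) → (-22/5, 4/5)
T2 rotate counter-clockwise with cos θ = -7/25, sin θ = 24/25: (-22/5, 4/5) → (58/125, -556/125)
T3 scale by (3, 1/2): (58/125, -556/125) → (174/125, -278/125)
T4 reflect across x = 0: (174/125, -278/125) → (-174/125, -278/125)

T(p) = (-174/125, -278/125)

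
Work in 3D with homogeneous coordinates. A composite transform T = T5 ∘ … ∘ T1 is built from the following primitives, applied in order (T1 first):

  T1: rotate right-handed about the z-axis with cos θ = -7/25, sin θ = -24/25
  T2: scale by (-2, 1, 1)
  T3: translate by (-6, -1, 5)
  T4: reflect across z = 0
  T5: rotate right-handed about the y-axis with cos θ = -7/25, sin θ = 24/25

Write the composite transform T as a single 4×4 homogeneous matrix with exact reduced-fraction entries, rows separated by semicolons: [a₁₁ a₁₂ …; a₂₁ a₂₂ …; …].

T = [-98/625 336/625 -24/25 -78/25; -24/25 -7/25 0 -1; -336/625 1152/625 7/25 179/25; 0 0 0 1]

T1 = [-7/25 24/25 0 0; -24/25 -7/25 0 0; 0 0 1 0; 0 0 0 1]
T2·T1 = [14/25 -48/25 0 0; -24/25 -7/25 0 0; 0 0 1 0; 0 0 0 1]
T3·…·T1 = [14/25 -48/25 0 -6; -24/25 -7/25 0 -1; 0 0 1 5; 0 0 0 1]
T4·…·T1 = [14/25 -48/25 0 -6; -24/25 -7/25 0 -1; 0 0 -1 -5; 0 0 0 1]
T5·…·T1 = [-98/625 336/625 -24/25 -78/25; -24/25 -7/25 0 -1; -336/625 1152/625 7/25 179/25; 0 0 0 1]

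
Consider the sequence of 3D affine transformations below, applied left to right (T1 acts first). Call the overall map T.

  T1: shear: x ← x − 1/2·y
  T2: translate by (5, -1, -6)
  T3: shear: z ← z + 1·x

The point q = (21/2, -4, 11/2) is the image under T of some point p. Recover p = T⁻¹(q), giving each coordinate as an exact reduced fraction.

p = (4, -3, 1)

T1 = [1 -1/2 0 0; 0 1 0 0; 0 0 1 0; 0 0 0 1]
T2·T1 = [1 -1/2 0 5; 0 1 0 -1; 0 0 1 -6; 0 0 0 1]
T3·…·T1 = [1 -1/2 0 5; 0 1 0 -1; 1 -1/2 1 -1; 0 0 0 1]
det M = 1; M⁻¹ = [1 1/2 0 -9/2; 0 1 0 1; -1 0 1 6; 0 0 0 1]
M⁻¹ · (21/2, -4, 11/2)ᵀ = (4, -3, 1)ᵀ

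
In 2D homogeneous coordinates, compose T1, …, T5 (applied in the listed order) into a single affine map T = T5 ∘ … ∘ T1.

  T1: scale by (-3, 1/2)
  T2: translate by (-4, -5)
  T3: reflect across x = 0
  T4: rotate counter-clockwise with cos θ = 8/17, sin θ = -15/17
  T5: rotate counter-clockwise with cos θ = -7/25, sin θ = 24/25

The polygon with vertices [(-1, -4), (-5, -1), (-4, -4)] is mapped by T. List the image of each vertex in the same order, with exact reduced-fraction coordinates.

T1 scale by (-3, 1/2): (-1, -4) → (3, -2); (-5, -1) → (15, -1/2); (-4, -4) → (12, -2)
T2 translate by (-4, -5): (3, -2) → (-1, -7); (15, -1/2) → (11, -11/2); (12, -2) → (8, -7)
T3 reflect across x = 0: (-1, -7) → (1, -7); (11, -11/2) → (-11, -11/2); (8, -7) → (-8, -7)
T4 rotate counter-clockwise with cos θ = 8/17, sin θ = -15/17: (1, -7) → (-97/17, -71/17); (-11, -11/2) → (-341/34, 121/17); (-8, -7) → (-169/17, 64/17)
T5 rotate counter-clockwise with cos θ = -7/25, sin θ = 24/25: (-97/17, -71/17) → (2383/425, -1831/425); (-341/34, 121/17) → (-3421/850, -4939/425); (-169/17, 64/17) → (-353/425, -4504/425)

image vertices: (2383/425, -1831/425), (-3421/850, -4939/425), (-353/425, -4504/425)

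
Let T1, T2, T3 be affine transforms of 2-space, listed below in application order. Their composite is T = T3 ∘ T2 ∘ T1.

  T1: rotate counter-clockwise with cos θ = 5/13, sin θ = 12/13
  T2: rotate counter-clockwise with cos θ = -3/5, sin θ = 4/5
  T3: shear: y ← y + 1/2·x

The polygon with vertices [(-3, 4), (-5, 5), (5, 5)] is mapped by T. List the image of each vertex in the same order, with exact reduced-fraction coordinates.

image vertices: (253/65, -31/26), (79/13, -15/26), (-47/13, -205/26)

T1 rotate counter-clockwise with cos θ = 5/13, sin θ = 12/13: (-3, 4) → (-63/13, -16/13); (-5, 5) → (-85/13, -35/13); (5, 5) → (-35/13, 85/13)
T2 rotate counter-clockwise with cos θ = -3/5, sin θ = 4/5: (-63/13, -16/13) → (253/65, -204/65); (-85/13, -35/13) → (79/13, -47/13); (-35/13, 85/13) → (-47/13, -79/13)
T3 shear: y ← y + 1/2·x: (253/65, -204/65) → (253/65, -31/26); (79/13, -47/13) → (79/13, -15/26); (-47/13, -79/13) → (-47/13, -205/26)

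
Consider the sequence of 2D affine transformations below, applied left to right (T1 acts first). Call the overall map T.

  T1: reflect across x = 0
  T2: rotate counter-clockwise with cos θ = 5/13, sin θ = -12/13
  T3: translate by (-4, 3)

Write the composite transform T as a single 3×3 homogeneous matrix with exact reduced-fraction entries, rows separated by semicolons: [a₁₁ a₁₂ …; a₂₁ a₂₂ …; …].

T = [-5/13 12/13 -4; 12/13 5/13 3; 0 0 1]

T1 = [-1 0 0; 0 1 0; 0 0 1]
T2·T1 = [-5/13 12/13 0; 12/13 5/13 0; 0 0 1]
T3·…·T1 = [-5/13 12/13 -4; 12/13 5/13 3; 0 0 1]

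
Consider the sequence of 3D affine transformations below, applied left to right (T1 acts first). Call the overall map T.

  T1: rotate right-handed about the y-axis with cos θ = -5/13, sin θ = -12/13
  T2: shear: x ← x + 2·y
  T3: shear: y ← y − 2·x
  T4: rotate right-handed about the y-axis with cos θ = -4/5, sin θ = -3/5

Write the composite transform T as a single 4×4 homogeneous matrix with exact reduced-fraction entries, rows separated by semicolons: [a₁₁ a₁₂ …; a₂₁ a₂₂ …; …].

T1 = [-5/13 0 -12/13 0; 0 1 0 0; 12/13 0 -5/13 0; 0 0 0 1]
T2·T1 = [-5/13 2 -12/13 0; 0 1 0 0; 12/13 0 -5/13 0; 0 0 0 1]
T3·…·T1 = [-5/13 2 -12/13 0; 10/13 -3 24/13 0; 12/13 0 -5/13 0; 0 0 0 1]
T4·…·T1 = [-16/65 -8/5 63/65 0; 10/13 -3 24/13 0; -63/65 6/5 -16/65 0; 0 0 0 1]

T = [-16/65 -8/5 63/65 0; 10/13 -3 24/13 0; -63/65 6/5 -16/65 0; 0 0 0 1]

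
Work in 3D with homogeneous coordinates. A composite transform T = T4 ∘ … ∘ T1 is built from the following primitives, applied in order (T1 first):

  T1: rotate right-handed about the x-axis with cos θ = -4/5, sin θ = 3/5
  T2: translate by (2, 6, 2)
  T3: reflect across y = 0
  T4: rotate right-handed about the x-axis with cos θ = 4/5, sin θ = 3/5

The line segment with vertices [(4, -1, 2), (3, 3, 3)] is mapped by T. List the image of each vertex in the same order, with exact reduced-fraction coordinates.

image vertices: (6, -109/25, -88/25), (5, -57/25, 1/25)

T1 rotate right-handed about the x-axis with cos θ = -4/5, sin θ = 3/5: (4, -1, 2) → (4, -2/5, -11/5); (3, 3, 3) → (3, -21/5, -3/5)
T2 translate by (2, 6, 2): (4, -2/5, -11/5) → (6, 28/5, -1/5); (3, -21/5, -3/5) → (5, 9/5, 7/5)
T3 reflect across y = 0: (6, 28/5, -1/5) → (6, -28/5, -1/5); (5, 9/5, 7/5) → (5, -9/5, 7/5)
T4 rotate right-handed about the x-axis with cos θ = 4/5, sin θ = 3/5: (6, -28/5, -1/5) → (6, -109/25, -88/25); (5, -9/5, 7/5) → (5, -57/25, 1/25)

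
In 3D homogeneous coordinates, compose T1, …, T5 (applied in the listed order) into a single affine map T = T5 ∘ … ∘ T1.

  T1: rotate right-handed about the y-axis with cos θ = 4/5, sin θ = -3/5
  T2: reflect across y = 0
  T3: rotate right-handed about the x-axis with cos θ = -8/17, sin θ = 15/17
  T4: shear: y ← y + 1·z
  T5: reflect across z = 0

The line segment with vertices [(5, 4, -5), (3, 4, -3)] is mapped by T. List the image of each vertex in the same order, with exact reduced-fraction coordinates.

T1 rotate right-handed about the y-axis with cos θ = 4/5, sin θ = -3/5: (5, 4, -5) → (7, 4, -1); (3, 4, -3) → (21/5, 4, -3/5)
T2 reflect across y = 0: (7, 4, -1) → (7, -4, -1); (21/5, 4, -3/5) → (21/5, -4, -3/5)
T3 rotate right-handed about the x-axis with cos θ = -8/17, sin θ = 15/17: (7, -4, -1) → (7, 47/17, -52/17); (21/5, -4, -3/5) → (21/5, 41/17, -276/85)
T4 shear: y ← y + 1·z: (7, 47/17, -52/17) → (7, -5/17, -52/17); (21/5, 41/17, -276/85) → (21/5, -71/85, -276/85)
T5 reflect across z = 0: (7, -5/17, -52/17) → (7, -5/17, 52/17); (21/5, -71/85, -276/85) → (21/5, -71/85, 276/85)

image vertices: (7, -5/17, 52/17), (21/5, -71/85, 276/85)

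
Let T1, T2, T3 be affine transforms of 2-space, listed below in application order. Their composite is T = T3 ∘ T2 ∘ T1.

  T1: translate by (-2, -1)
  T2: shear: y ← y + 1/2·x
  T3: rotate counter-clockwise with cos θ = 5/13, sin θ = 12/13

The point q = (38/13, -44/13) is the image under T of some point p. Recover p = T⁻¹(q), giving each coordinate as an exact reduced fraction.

T1 = [1 0 -2; 0 1 -1; 0 0 1]
T2·T1 = [1 0 -2; 1/2 1 -2; 0 0 1]
T3·…·T1 = [-1/13 -12/13 14/13; 29/26 5/13 -34/13; 0 0 1]
det M = 1; M⁻¹ = [5/13 12/13 2; -29/26 -1/13 1; 0 0 1]
M⁻¹ · (38/13, -44/13)ᵀ = (0, -2)ᵀ

p = (0, -2)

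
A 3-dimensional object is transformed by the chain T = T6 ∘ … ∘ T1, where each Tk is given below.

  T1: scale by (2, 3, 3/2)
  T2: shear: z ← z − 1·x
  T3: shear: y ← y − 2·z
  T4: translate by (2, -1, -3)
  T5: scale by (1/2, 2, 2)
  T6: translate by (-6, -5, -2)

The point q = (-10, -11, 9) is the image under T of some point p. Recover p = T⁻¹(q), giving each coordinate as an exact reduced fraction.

T1 = [2 0 0 0; 0 3 0 0; 0 0 3/2 0; 0 0 0 1]
T2·T1 = [2 0 0 0; 0 3 0 0; -2 0 3/2 0; 0 0 0 1]
T3·…·T1 = [2 0 0 0; 4 3 -3 0; -2 0 3/2 0; 0 0 0 1]
T4·…·T1 = [2 0 0 2; 4 3 -3 -1; -2 0 3/2 -3; 0 0 0 1]
T5·…·T1 = [1 0 0 1; 8 6 -6 -2; -4 0 3 -6; 0 0 0 1]
T6·…·T1 = [1 0 0 -5; 8 6 -6 -7; -4 0 3 -8; 0 0 0 1]
det M = 18; M⁻¹ = [1 0 0 5; 0 1/6 1/3 23/6; 4/3 0 1/3 28/3; 0 0 0 1]
M⁻¹ · (-10, -11, 9)ᵀ = (-5, 5, -1)ᵀ

p = (-5, 5, -1)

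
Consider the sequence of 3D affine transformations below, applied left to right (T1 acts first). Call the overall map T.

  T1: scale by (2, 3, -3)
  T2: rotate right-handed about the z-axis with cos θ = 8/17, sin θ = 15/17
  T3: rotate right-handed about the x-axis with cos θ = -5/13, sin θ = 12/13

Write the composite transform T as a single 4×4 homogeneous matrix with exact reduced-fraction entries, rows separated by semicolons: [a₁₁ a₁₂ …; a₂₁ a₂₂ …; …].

T1 = [2 0 0 0; 0 3 0 0; 0 0 -3 0; 0 0 0 1]
T2·T1 = [16/17 -45/17 0 0; 30/17 24/17 0 0; 0 0 -3 0; 0 0 0 1]
T3·…·T1 = [16/17 -45/17 0 0; -150/221 -120/221 36/13 0; 360/221 288/221 15/13 0; 0 0 0 1]

T = [16/17 -45/17 0 0; -150/221 -120/221 36/13 0; 360/221 288/221 15/13 0; 0 0 0 1]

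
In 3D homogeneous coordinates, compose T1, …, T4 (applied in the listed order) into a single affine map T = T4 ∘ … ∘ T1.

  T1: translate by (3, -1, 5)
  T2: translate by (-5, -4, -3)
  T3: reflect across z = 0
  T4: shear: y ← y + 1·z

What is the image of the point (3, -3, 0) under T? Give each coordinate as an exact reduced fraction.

T(p) = (1, -10, -2)

T1 translate by (3, -1, 5): (3, -3, 0) → (6, -4, 5)
T2 translate by (-5, -4, -3): (6, -4, 5) → (1, -8, 2)
T3 reflect across z = 0: (1, -8, 2) → (1, -8, -2)
T4 shear: y ← y + 1·z: (1, -8, -2) → (1, -10, -2)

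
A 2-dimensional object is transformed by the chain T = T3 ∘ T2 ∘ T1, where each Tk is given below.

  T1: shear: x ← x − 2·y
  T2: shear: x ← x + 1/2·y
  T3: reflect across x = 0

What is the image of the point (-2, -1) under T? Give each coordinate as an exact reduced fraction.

T1 shear: x ← x − 2·y: (-2, -1) → (0, -1)
T2 shear: x ← x + 1/2·y: (0, -1) → (-1/2, -1)
T3 reflect across x = 0: (-1/2, -1) → (1/2, -1)

T(p) = (1/2, -1)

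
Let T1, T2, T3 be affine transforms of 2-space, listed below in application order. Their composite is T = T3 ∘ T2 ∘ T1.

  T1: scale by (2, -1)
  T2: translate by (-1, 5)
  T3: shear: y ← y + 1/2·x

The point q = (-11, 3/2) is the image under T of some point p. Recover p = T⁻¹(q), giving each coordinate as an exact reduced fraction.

p = (-5, -2)

T1 = [2 0 0; 0 -1 0; 0 0 1]
T2·T1 = [2 0 -1; 0 -1 5; 0 0 1]
T3·…·T1 = [2 0 -1; 1 -1 9/2; 0 0 1]
det M = -2; M⁻¹ = [1/2 0 1/2; 1/2 -1 5; 0 0 1]
M⁻¹ · (-11, 3/2)ᵀ = (-5, -2)ᵀ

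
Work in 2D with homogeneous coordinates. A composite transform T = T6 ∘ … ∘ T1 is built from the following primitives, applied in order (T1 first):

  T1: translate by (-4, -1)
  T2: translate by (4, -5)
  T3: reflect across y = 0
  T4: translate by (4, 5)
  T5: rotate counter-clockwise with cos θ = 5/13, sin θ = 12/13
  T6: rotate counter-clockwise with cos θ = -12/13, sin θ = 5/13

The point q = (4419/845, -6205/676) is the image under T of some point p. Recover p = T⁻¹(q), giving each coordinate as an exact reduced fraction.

T1 = [1 0 -4; 0 1 -1; 0 0 1]
T2·T1 = [1 0 0; 0 1 -6; 0 0 1]
T3·…·T1 = [1 0 0; 0 -1 6; 0 0 1]
T4·…·T1 = [1 0 4; 0 -1 11; 0 0 1]
T5·…·T1 = [5/13 12/13 -112/13; 12/13 -5/13 103/13; 0 0 1]
T6·…·T1 = [-120/169 -119/169 829/169; -119/169 120/169 -1796/169; 0 0 1]
det M = -1; M⁻¹ = [-120/169 -119/169 -4; -119/169 120/169 11; 0 0 1]
M⁻¹ · (4419/845, -6205/676)ᵀ = (-5/4, 4/5)ᵀ

p = (-5/4, 4/5)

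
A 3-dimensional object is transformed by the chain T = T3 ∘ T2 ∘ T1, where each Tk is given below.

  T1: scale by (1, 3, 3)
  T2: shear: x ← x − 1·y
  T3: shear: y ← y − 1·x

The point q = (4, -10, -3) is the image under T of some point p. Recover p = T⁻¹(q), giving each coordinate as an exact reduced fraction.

T1 = [1 0 0 0; 0 3 0 0; 0 0 3 0; 0 0 0 1]
T2·T1 = [1 -3 0 0; 0 3 0 0; 0 0 3 0; 0 0 0 1]
T3·…·T1 = [1 -3 0 0; -1 6 0 0; 0 0 3 0; 0 0 0 1]
det M = 9; M⁻¹ = [2 1 0 0; 1/3 1/3 0 0; 0 0 1/3 0; 0 0 0 1]
M⁻¹ · (4, -10, -3)ᵀ = (-2, -2, -1)ᵀ

p = (-2, -2, -1)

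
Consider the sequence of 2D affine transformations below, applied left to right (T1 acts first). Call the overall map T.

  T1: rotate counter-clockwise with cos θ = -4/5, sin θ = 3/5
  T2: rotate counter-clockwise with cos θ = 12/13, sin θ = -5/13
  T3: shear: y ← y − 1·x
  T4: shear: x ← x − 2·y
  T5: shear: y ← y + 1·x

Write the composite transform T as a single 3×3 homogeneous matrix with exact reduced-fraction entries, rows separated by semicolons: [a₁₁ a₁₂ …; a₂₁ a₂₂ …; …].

T = [-211/65 -102/65 0; -122/65 -79/65 0; 0 0 1]

T1 = [-4/5 -3/5 0; 3/5 -4/5 0; 0 0 1]
T2·T1 = [-33/65 -56/65 0; 56/65 -33/65 0; 0 0 1]
T3·…·T1 = [-33/65 -56/65 0; 89/65 23/65 0; 0 0 1]
T4·…·T1 = [-211/65 -102/65 0; 89/65 23/65 0; 0 0 1]
T5·…·T1 = [-211/65 -102/65 0; -122/65 -79/65 0; 0 0 1]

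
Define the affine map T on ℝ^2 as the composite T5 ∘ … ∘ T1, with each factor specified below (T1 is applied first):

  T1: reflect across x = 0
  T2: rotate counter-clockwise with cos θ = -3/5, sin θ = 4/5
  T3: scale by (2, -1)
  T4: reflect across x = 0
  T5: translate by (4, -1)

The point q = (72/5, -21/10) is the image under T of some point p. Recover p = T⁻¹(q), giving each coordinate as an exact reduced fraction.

T1 = [-1 0 0; 0 1 0; 0 0 1]
T2·T1 = [3/5 -4/5 0; -4/5 -3/5 0; 0 0 1]
T3·…·T1 = [6/5 -8/5 0; 4/5 3/5 0; 0 0 1]
T4·…·T1 = [-6/5 8/5 0; 4/5 3/5 0; 0 0 1]
T5·…·T1 = [-6/5 8/5 4; 4/5 3/5 -1; 0 0 1]
det M = -2; M⁻¹ = [-3/10 4/5 2; 2/5 3/5 -1; 0 0 1]
M⁻¹ · (72/5, -21/10)ᵀ = (-4, 7/2)ᵀ

p = (-4, 7/2)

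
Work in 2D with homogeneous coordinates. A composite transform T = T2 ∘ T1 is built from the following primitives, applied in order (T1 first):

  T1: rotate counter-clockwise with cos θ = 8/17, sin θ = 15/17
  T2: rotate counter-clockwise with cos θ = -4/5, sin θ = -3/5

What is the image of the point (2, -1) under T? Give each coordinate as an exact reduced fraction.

T(p) = (-58/85, -181/85)

T1 rotate counter-clockwise with cos θ = 8/17, sin θ = 15/17: (2, -1) → (31/17, 22/17)
T2 rotate counter-clockwise with cos θ = -4/5, sin θ = -3/5: (31/17, 22/17) → (-58/85, -181/85)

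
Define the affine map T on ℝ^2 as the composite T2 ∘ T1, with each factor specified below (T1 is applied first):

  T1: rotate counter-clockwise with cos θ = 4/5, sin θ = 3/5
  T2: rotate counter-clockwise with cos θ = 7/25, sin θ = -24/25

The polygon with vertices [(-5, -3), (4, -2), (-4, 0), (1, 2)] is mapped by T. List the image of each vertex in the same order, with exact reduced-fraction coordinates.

T1 rotate counter-clockwise with cos θ = 4/5, sin θ = 3/5: (-5, -3) → (-11/5, -27/5); (4, -2) → (22/5, 4/5); (-4, 0) → (-16/5, -12/5); (1, 2) → (-2/5, 11/5)
T2 rotate counter-clockwise with cos θ = 7/25, sin θ = -24/25: (-11/5, -27/5) → (-29/5, 3/5); (22/5, 4/5) → (2, -4); (-16/5, -12/5) → (-16/5, 12/5); (-2/5, 11/5) → (2, 1)

image vertices: (-29/5, 3/5), (2, -4), (-16/5, 12/5), (2, 1)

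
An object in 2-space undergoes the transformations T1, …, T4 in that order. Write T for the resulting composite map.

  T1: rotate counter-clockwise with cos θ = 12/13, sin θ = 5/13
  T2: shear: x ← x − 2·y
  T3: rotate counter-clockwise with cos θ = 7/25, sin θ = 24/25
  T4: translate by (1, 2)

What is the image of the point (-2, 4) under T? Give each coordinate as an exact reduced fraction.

T1 rotate counter-clockwise with cos θ = 12/13, sin θ = 5/13: (-2, 4) → (-44/13, 38/13)
T2 shear: x ← x − 2·y: (-44/13, 38/13) → (-120/13, 38/13)
T3 rotate counter-clockwise with cos θ = 7/25, sin θ = 24/25: (-120/13, 38/13) → (-1752/325, -2614/325)
T4 translate by (1, 2): (-1752/325, -2614/325) → (-1427/325, -1964/325)

T(p) = (-1427/325, -1964/325)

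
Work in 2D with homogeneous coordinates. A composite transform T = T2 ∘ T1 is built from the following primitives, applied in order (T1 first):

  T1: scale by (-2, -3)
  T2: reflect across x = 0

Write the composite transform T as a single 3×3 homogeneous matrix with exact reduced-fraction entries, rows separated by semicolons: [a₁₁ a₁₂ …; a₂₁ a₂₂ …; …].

T1 = [-2 0 0; 0 -3 0; 0 0 1]
T2·T1 = [2 0 0; 0 -3 0; 0 0 1]

T = [2 0 0; 0 -3 0; 0 0 1]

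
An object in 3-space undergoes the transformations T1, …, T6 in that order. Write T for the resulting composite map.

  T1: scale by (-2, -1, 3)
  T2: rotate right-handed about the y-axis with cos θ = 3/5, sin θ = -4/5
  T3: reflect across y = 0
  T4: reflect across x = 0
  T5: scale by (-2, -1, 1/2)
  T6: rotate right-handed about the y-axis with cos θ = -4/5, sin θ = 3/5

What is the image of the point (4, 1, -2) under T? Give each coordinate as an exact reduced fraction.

T(p) = (-3, -1, 4)

T1 scale by (-2, -1, 3): (4, 1, -2) → (-8, -1, -6)
T2 rotate right-handed about the y-axis with cos θ = 3/5, sin θ = -4/5: (-8, -1, -6) → (0, -1, -10)
T3 reflect across y = 0: (0, -1, -10) → (0, 1, -10)
T4 reflect across x = 0: (0, 1, -10) → (0, 1, -10)
T5 scale by (-2, -1, 1/2): (0, 1, -10) → (0, -1, -5)
T6 rotate right-handed about the y-axis with cos θ = -4/5, sin θ = 3/5: (0, -1, -5) → (-3, -1, 4)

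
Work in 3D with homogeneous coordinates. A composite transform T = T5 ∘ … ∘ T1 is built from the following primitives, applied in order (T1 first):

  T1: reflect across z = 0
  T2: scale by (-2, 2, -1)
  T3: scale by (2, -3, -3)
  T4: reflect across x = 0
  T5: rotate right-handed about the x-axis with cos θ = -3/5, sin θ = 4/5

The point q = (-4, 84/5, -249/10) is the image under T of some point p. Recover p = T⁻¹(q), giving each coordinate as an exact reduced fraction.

p = (-1, 5, -1/2)

T1 = [1 0 0 0; 0 1 0 0; 0 0 -1 0; 0 0 0 1]
T2·T1 = [-2 0 0 0; 0 2 0 0; 0 0 1 0; 0 0 0 1]
T3·…·T1 = [-4 0 0 0; 0 -6 0 0; 0 0 -3 0; 0 0 0 1]
T4·…·T1 = [4 0 0 0; 0 -6 0 0; 0 0 -3 0; 0 0 0 1]
T5·…·T1 = [4 0 0 0; 0 18/5 12/5 0; 0 -24/5 9/5 0; 0 0 0 1]
det M = 72; M⁻¹ = [1/4 0 0 0; 0 1/10 -2/15 0; 0 4/15 1/5 0; 0 0 0 1]
M⁻¹ · (-4, 84/5, -249/10)ᵀ = (-1, 5, -1/2)ᵀ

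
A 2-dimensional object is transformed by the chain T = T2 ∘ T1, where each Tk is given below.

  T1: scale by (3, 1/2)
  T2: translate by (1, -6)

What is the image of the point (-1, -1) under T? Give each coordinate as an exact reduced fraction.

T(p) = (-2, -13/2)

T1 scale by (3, 1/2): (-1, -1) → (-3, -1/2)
T2 translate by (1, -6): (-3, -1/2) → (-2, -13/2)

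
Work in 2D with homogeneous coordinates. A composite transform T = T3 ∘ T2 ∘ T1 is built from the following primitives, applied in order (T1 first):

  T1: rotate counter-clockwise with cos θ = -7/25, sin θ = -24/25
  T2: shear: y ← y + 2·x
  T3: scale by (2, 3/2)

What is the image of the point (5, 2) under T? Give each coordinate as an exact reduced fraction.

T(p) = (26/25, -162/25)

T1 rotate counter-clockwise with cos θ = -7/25, sin θ = -24/25: (5, 2) → (13/25, -134/25)
T2 shear: y ← y + 2·x: (13/25, -134/25) → (13/25, -108/25)
T3 scale by (2, 3/2): (13/25, -108/25) → (26/25, -162/25)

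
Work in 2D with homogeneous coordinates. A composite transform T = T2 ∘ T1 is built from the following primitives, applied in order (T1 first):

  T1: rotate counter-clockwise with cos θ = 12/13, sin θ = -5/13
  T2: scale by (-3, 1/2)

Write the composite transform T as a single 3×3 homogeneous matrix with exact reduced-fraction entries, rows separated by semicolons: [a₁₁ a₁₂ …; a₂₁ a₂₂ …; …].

T = [-36/13 -15/13 0; -5/26 6/13 0; 0 0 1]

T1 = [12/13 5/13 0; -5/13 12/13 0; 0 0 1]
T2·T1 = [-36/13 -15/13 0; -5/26 6/13 0; 0 0 1]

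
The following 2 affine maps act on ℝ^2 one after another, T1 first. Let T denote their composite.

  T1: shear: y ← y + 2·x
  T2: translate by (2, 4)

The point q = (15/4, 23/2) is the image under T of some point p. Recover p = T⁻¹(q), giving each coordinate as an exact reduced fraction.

p = (7/4, 4)

T1 = [1 0 0; 2 1 0; 0 0 1]
T2·T1 = [1 0 2; 2 1 4; 0 0 1]
det M = 1; M⁻¹ = [1 0 -2; -2 1 0; 0 0 1]
M⁻¹ · (15/4, 23/2)ᵀ = (7/4, 4)ᵀ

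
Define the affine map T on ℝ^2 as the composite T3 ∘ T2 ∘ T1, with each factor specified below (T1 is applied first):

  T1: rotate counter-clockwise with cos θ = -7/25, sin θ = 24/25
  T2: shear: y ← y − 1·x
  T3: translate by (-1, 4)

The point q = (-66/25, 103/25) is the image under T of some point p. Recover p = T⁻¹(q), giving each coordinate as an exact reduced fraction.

p = (-1, 2)

T1 = [-7/25 -24/25 0; 24/25 -7/25 0; 0 0 1]
T2·T1 = [-7/25 -24/25 0; 31/25 17/25 0; 0 0 1]
T3·…·T1 = [-7/25 -24/25 -1; 31/25 17/25 4; 0 0 1]
det M = 1; M⁻¹ = [17/25 24/25 -79/25; -31/25 -7/25 -3/25; 0 0 1]
M⁻¹ · (-66/25, 103/25)ᵀ = (-1, 2)ᵀ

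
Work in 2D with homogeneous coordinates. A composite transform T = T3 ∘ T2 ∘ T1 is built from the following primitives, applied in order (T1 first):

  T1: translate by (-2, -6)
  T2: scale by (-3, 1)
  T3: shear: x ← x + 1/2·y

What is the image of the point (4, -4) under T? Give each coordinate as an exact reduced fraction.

T1 translate by (-2, -6): (4, -4) → (2, -10)
T2 scale by (-3, 1): (2, -10) → (-6, -10)
T3 shear: x ← x + 1/2·y: (-6, -10) → (-11, -10)

T(p) = (-11, -10)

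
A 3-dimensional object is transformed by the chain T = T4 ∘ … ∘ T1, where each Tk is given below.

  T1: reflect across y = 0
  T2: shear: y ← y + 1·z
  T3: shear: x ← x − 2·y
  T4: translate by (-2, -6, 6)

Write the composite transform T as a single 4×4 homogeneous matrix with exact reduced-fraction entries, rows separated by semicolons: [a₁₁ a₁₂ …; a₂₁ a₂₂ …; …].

T1 = [1 0 0 0; 0 -1 0 0; 0 0 1 0; 0 0 0 1]
T2·T1 = [1 0 0 0; 0 -1 1 0; 0 0 1 0; 0 0 0 1]
T3·…·T1 = [1 2 -2 0; 0 -1 1 0; 0 0 1 0; 0 0 0 1]
T4·…·T1 = [1 2 -2 -2; 0 -1 1 -6; 0 0 1 6; 0 0 0 1]

T = [1 2 -2 -2; 0 -1 1 -6; 0 0 1 6; 0 0 0 1]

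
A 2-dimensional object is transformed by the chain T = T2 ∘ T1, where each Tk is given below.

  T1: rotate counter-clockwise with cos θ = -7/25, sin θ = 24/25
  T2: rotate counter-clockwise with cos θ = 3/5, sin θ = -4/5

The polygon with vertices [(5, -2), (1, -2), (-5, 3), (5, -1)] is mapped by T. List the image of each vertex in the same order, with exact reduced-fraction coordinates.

T1 rotate counter-clockwise with cos θ = -7/25, sin θ = 24/25: (5, -2) → (13/25, 134/25); (1, -2) → (41/25, 38/25); (-5, 3) → (-37/25, -141/25); (5, -1) → (-11/25, 127/25)
T2 rotate counter-clockwise with cos θ = 3/5, sin θ = -4/5: (13/25, 134/25) → (23/5, 14/5); (41/25, 38/25) → (11/5, -2/5); (-37/25, -141/25) → (-27/5, -11/5); (-11/25, 127/25) → (19/5, 17/5)

image vertices: (23/5, 14/5), (11/5, -2/5), (-27/5, -11/5), (19/5, 17/5)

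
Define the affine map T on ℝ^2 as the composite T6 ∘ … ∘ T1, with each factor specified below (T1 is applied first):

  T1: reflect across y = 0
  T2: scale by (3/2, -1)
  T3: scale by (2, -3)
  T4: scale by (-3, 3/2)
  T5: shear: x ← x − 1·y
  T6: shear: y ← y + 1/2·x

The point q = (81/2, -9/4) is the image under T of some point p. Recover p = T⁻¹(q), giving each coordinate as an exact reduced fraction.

T1 = [1 0 0; 0 -1 0; 0 0 1]
T2·T1 = [3/2 0 0; 0 1 0; 0 0 1]
T3·…·T1 = [3 0 0; 0 -3 0; 0 0 1]
T4·…·T1 = [-9 0 0; 0 -9/2 0; 0 0 1]
T5·…·T1 = [-9 9/2 0; 0 -9/2 0; 0 0 1]
T6·…·T1 = [-9 9/2 0; -9/2 -9/4 0; 0 0 1]
det M = 81/2; M⁻¹ = [-1/18 -1/9 0; 1/9 -2/9 0; 0 0 1]
M⁻¹ · (81/2, -9/4)ᵀ = (-2, 5)ᵀ

p = (-2, 5)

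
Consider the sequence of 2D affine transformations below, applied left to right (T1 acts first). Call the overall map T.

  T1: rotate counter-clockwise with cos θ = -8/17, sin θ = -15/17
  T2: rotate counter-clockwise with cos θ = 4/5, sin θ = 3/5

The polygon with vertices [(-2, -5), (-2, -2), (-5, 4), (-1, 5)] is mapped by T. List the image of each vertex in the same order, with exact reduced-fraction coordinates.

T1 rotate counter-clockwise with cos θ = -8/17, sin θ = -15/17: (-2, -5) → (-59/17, 70/17); (-2, -2) → (-14/17, 46/17); (-5, 4) → (100/17, 43/17); (-1, 5) → (83/17, -25/17)
T2 rotate counter-clockwise with cos θ = 4/5, sin θ = 3/5: (-59/17, 70/17) → (-446/85, 103/85); (-14/17, 46/17) → (-194/85, 142/85); (100/17, 43/17) → (271/85, 472/85); (83/17, -25/17) → (407/85, 149/85)

image vertices: (-446/85, 103/85), (-194/85, 142/85), (271/85, 472/85), (407/85, 149/85)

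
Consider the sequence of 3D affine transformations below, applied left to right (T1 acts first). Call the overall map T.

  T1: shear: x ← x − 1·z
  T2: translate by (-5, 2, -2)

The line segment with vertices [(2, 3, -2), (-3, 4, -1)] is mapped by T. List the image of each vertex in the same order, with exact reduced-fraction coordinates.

image vertices: (-1, 5, -4), (-7, 6, -3)

T1 shear: x ← x − 1·z: (2, 3, -2) → (4, 3, -2); (-3, 4, -1) → (-2, 4, -1)
T2 translate by (-5, 2, -2): (4, 3, -2) → (-1, 5, -4); (-2, 4, -1) → (-7, 6, -3)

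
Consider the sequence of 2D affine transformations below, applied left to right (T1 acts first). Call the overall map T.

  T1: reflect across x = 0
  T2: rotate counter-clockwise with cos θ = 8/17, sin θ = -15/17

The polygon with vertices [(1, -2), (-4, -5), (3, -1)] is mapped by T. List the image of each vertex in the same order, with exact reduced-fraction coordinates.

image vertices: (-38/17, -1/17), (-43/17, -100/17), (-39/17, 37/17)

T1 reflect across x = 0: (1, -2) → (-1, -2); (-4, -5) → (4, -5); (3, -1) → (-3, -1)
T2 rotate counter-clockwise with cos θ = 8/17, sin θ = -15/17: (-1, -2) → (-38/17, -1/17); (4, -5) → (-43/17, -100/17); (-3, -1) → (-39/17, 37/17)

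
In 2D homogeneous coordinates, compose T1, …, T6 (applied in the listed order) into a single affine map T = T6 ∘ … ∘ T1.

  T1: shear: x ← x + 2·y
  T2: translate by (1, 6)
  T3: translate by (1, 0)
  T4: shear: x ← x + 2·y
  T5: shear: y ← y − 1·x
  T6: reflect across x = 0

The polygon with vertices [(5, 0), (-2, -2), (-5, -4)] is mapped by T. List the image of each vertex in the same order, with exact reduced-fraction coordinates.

image vertices: (-19, -13), (-4, 0), (7, 9)

T1 shear: x ← x + 2·y: (5, 0) → (5, 0); (-2, -2) → (-6, -2); (-5, -4) → (-13, -4)
T2 translate by (1, 6): (5, 0) → (6, 6); (-6, -2) → (-5, 4); (-13, -4) → (-12, 2)
T3 translate by (1, 0): (6, 6) → (7, 6); (-5, 4) → (-4, 4); (-12, 2) → (-11, 2)
T4 shear: x ← x + 2·y: (7, 6) → (19, 6); (-4, 4) → (4, 4); (-11, 2) → (-7, 2)
T5 shear: y ← y − 1·x: (19, 6) → (19, -13); (4, 4) → (4, 0); (-7, 2) → (-7, 9)
T6 reflect across x = 0: (19, -13) → (-19, -13); (4, 0) → (-4, 0); (-7, 9) → (7, 9)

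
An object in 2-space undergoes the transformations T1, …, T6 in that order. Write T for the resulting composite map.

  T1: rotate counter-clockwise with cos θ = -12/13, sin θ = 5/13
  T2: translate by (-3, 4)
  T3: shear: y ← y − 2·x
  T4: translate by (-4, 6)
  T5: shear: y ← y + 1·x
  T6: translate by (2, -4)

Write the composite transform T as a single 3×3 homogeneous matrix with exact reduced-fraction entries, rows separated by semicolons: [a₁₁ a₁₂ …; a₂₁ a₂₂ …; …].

T = [-12/13 -5/13 -5; 17/13 -7/13 5; 0 0 1]

T1 = [-12/13 -5/13 0; 5/13 -12/13 0; 0 0 1]
T2·T1 = [-12/13 -5/13 -3; 5/13 -12/13 4; 0 0 1]
T3·…·T1 = [-12/13 -5/13 -3; 29/13 -2/13 10; 0 0 1]
T4·…·T1 = [-12/13 -5/13 -7; 29/13 -2/13 16; 0 0 1]
T5·…·T1 = [-12/13 -5/13 -7; 17/13 -7/13 9; 0 0 1]
T6·…·T1 = [-12/13 -5/13 -5; 17/13 -7/13 5; 0 0 1]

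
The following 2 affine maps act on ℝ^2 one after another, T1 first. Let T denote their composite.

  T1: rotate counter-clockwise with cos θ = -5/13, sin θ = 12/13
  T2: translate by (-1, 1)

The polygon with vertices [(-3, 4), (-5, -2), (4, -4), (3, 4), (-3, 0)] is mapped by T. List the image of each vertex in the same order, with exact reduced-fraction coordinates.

image vertices: (-46/13, -43/13), (36/13, -37/13), (15/13, 81/13), (-76/13, 29/13), (2/13, -23/13)

T1 rotate counter-clockwise with cos θ = -5/13, sin θ = 12/13: (-3, 4) → (-33/13, -56/13); (-5, -2) → (49/13, -50/13); (4, -4) → (28/13, 68/13); (3, 4) → (-63/13, 16/13); (-3, 0) → (15/13, -36/13)
T2 translate by (-1, 1): (-33/13, -56/13) → (-46/13, -43/13); (49/13, -50/13) → (36/13, -37/13); (28/13, 68/13) → (15/13, 81/13); (-63/13, 16/13) → (-76/13, 29/13); (15/13, -36/13) → (2/13, -23/13)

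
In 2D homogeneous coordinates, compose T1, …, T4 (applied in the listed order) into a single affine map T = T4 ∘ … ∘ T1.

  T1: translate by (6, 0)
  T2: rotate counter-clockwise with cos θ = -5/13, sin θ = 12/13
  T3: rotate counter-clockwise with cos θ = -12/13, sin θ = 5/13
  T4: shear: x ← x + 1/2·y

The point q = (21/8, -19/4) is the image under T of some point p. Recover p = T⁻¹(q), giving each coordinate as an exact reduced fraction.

p = (-5/4, 5)

T1 = [1 0 6; 0 1 0; 0 0 1]
T2·T1 = [-5/13 -12/13 -30/13; 12/13 -5/13 72/13; 0 0 1]
T3·…·T1 = [0 1 0; -1 0 -6; 0 0 1]
T4·…·T1 = [-1/2 1 -3; -1 0 -6; 0 0 1]
det M = 1; M⁻¹ = [0 -1 -6; 1 -1/2 0; 0 0 1]
M⁻¹ · (21/8, -19/4)ᵀ = (-5/4, 5)ᵀ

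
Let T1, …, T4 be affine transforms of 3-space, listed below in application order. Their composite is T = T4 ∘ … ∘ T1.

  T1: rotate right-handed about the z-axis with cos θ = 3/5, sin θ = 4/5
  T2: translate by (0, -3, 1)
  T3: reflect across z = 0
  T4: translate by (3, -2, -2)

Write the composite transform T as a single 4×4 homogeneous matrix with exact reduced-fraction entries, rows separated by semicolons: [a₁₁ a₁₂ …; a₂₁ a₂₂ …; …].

T1 = [3/5 -4/5 0 0; 4/5 3/5 0 0; 0 0 1 0; 0 0 0 1]
T2·T1 = [3/5 -4/5 0 0; 4/5 3/5 0 -3; 0 0 1 1; 0 0 0 1]
T3·…·T1 = [3/5 -4/5 0 0; 4/5 3/5 0 -3; 0 0 -1 -1; 0 0 0 1]
T4·…·T1 = [3/5 -4/5 0 3; 4/5 3/5 0 -5; 0 0 -1 -3; 0 0 0 1]

T = [3/5 -4/5 0 3; 4/5 3/5 0 -5; 0 0 -1 -3; 0 0 0 1]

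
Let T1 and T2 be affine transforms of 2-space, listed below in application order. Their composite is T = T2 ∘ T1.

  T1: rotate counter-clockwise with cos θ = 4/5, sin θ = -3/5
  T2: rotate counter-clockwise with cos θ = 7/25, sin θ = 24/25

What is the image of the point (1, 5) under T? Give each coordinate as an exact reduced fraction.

T(p) = (-11/5, 23/5)

T1 rotate counter-clockwise with cos θ = 4/5, sin θ = -3/5: (1, 5) → (19/5, 17/5)
T2 rotate counter-clockwise with cos θ = 7/25, sin θ = 24/25: (19/5, 17/5) → (-11/5, 23/5)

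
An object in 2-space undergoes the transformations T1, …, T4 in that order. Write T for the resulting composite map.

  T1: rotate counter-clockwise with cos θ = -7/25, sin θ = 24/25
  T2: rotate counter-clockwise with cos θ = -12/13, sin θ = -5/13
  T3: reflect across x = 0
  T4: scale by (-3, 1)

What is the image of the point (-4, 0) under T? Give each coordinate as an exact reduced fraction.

T(p) = (-2448/325, 1012/325)

T1 rotate counter-clockwise with cos θ = -7/25, sin θ = 24/25: (-4, 0) → (28/25, -96/25)
T2 rotate counter-clockwise with cos θ = -12/13, sin θ = -5/13: (28/25, -96/25) → (-816/325, 1012/325)
T3 reflect across x = 0: (-816/325, 1012/325) → (816/325, 1012/325)
T4 scale by (-3, 1): (816/325, 1012/325) → (-2448/325, 1012/325)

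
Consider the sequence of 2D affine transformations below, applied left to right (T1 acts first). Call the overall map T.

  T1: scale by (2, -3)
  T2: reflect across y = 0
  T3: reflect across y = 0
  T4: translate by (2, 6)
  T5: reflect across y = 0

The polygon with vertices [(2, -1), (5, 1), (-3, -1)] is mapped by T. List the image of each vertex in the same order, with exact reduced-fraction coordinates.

T1 scale by (2, -3): (2, -1) → (4, 3); (5, 1) → (10, -3); (-3, -1) → (-6, 3)
T2 reflect across y = 0: (4, 3) → (4, -3); (10, -3) → (10, 3); (-6, 3) → (-6, -3)
T3 reflect across y = 0: (4, -3) → (4, 3); (10, 3) → (10, -3); (-6, -3) → (-6, 3)
T4 translate by (2, 6): (4, 3) → (6, 9); (10, -3) → (12, 3); (-6, 3) → (-4, 9)
T5 reflect across y = 0: (6, 9) → (6, -9); (12, 3) → (12, -3); (-4, 9) → (-4, -9)

image vertices: (6, -9), (12, -3), (-4, -9)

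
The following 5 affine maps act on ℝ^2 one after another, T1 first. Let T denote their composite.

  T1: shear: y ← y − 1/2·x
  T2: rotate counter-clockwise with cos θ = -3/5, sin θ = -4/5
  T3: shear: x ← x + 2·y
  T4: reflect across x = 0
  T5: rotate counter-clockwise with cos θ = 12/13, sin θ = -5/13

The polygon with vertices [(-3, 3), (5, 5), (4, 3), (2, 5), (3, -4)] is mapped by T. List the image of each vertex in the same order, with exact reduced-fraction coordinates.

image vertices: (-591/130, 102/65), (233/26, -126/13), (457/65, -458/65), (4, -6), (573/130, -56/65)

T1 shear: y ← y − 1/2·x: (-3, 3) → (-3, 9/2); (5, 5) → (5, 5/2); (4, 3) → (4, 1); (2, 5) → (2, 4); (3, -4) → (3, -11/2)
T2 rotate counter-clockwise with cos θ = -3/5, sin θ = -4/5: (-3, 9/2) → (27/5, -3/10); (5, 5/2) → (-1, -11/2); (4, 1) → (-8/5, -19/5); (2, 4) → (2, -4); (3, -11/2) → (-31/5, 9/10)
T3 shear: x ← x + 2·y: (27/5, -3/10) → (24/5, -3/10); (-1, -11/2) → (-12, -11/2); (-8/5, -19/5) → (-46/5, -19/5); (2, -4) → (-6, -4); (-31/5, 9/10) → (-22/5, 9/10)
T4 reflect across x = 0: (24/5, -3/10) → (-24/5, -3/10); (-12, -11/2) → (12, -11/2); (-46/5, -19/5) → (46/5, -19/5); (-6, -4) → (6, -4); (-22/5, 9/10) → (22/5, 9/10)
T5 rotate counter-clockwise with cos θ = 12/13, sin θ = -5/13: (-24/5, -3/10) → (-591/130, 102/65); (12, -11/2) → (233/26, -126/13); (46/5, -19/5) → (457/65, -458/65); (6, -4) → (4, -6); (22/5, 9/10) → (573/130, -56/65)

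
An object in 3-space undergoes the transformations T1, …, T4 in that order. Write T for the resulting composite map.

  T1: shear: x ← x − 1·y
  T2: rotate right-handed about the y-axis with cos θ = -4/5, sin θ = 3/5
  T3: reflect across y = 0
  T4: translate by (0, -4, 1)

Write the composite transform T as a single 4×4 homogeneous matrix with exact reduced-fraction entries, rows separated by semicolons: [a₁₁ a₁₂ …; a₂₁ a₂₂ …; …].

T = [-4/5 4/5 3/5 0; 0 -1 0 -4; -3/5 3/5 -4/5 1; 0 0 0 1]

T1 = [1 -1 0 0; 0 1 0 0; 0 0 1 0; 0 0 0 1]
T2·T1 = [-4/5 4/5 3/5 0; 0 1 0 0; -3/5 3/5 -4/5 0; 0 0 0 1]
T3·…·T1 = [-4/5 4/5 3/5 0; 0 -1 0 0; -3/5 3/5 -4/5 0; 0 0 0 1]
T4·…·T1 = [-4/5 4/5 3/5 0; 0 -1 0 -4; -3/5 3/5 -4/5 1; 0 0 0 1]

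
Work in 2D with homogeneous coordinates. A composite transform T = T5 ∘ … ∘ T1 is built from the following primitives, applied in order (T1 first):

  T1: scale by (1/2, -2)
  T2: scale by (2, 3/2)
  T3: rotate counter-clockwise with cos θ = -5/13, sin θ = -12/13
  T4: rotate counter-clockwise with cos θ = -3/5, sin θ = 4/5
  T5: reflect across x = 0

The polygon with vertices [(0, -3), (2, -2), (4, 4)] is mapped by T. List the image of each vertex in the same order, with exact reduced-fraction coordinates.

image vertices: (144/65, 567/65), (-6/13, 82/13), (-444/65, -692/65)

T1 scale by (1/2, -2): (0, -3) → (0, 6); (2, -2) → (1, 4); (4, 4) → (2, -8)
T2 scale by (2, 3/2): (0, 6) → (0, 9); (1, 4) → (2, 6); (2, -8) → (4, -12)
T3 rotate counter-clockwise with cos θ = -5/13, sin θ = -12/13: (0, 9) → (108/13, -45/13); (2, 6) → (62/13, -54/13); (4, -12) → (-164/13, 12/13)
T4 rotate counter-clockwise with cos θ = -3/5, sin θ = 4/5: (108/13, -45/13) → (-144/65, 567/65); (62/13, -54/13) → (6/13, 82/13); (-164/13, 12/13) → (444/65, -692/65)
T5 reflect across x = 0: (-144/65, 567/65) → (144/65, 567/65); (6/13, 82/13) → (-6/13, 82/13); (444/65, -692/65) → (-444/65, -692/65)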